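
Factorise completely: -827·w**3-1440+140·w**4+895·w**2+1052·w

(4·w-5)·(5·w-9)·(7·w+8)·(w-4)

Trying the rational-root candidates, w = 5/4 is a root, giving the factor (4·w-5) and quotient 35·w**3-163·w**2+20·w+288.
Next, w = -8/7 is a root, giving the factor (7·w+8) and quotient 5·w**2-29·w+36.
The remaining quadratic factors as (5·w-9)(w-4).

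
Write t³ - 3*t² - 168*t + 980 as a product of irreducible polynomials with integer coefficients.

(t + 14)*(t - 10)*(t - 7)

By the rational root theorem, t = -14 is a root, so (t + 14) divides it; the quotient is t² - 17*t + 70.
The remaining quadratic factors as (t - 7)(t - 10).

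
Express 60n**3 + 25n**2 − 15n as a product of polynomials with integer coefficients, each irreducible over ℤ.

Pull out the common factor 5n, then factor the remaining trinomial.

5n(3n − 1)(4n + 3)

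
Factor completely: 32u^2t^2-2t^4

2t^2(4u-t)(4u+t)

Pull out the common factor 2t^2; 16u^2-t^2 is a difference of squares.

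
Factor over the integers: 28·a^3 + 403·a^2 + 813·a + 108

(4·a + 9)·(7·a + 1)·(a + 12)

By the rational root theorem, a = −1/7 is a root, so (7·a + 1) is a factor; dividing leaves 4·a^2 + 57·a + 108.
The remaining quadratic factors as (a + 12)(4·a + 9).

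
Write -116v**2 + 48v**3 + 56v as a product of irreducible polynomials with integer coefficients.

Pull out the common factor 4v, then factor the remaining trinomial.

4v(3v - 2)(4v - 7)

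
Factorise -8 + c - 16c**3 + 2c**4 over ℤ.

Group as (2c**4 + c) + (-16c**3 - 8) = c(2c**3 + 1) - 8(2c**3 + 1).
Both groups share the factor (2c**3 + 1).

(c - 8)(2c**3 + 1)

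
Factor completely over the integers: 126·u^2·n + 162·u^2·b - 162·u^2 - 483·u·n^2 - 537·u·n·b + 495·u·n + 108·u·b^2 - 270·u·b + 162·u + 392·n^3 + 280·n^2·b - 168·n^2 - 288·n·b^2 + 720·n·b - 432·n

(3·u - 8·n)·(6·u - 7·n + 4·b - 6)·(7·n + 9·b - 9)

Group: 7·n·(18·u^2 - 69·u·n + 12·u·b - 18·u + 56·n^2 - 32·n·b + 48·n) + (9·b - 9)·(18·u^2 - 69·u·n + 12·u·b - 18·u + 56·n^2 - 32·n·b + 48·n); both groups contain (18·u^2 - 69·u·n + 12·u·b - 18·u + 56·n^2 - 32·n·b + 48·n), so (7·n + 9·b - 9) is a factor with cofactor 18·u^2 - 69·u·n + 12·u·b - 18·u + 56·n^2 - 32·n·b + 48·n.
The cofactor groups again: 18·u^2 - 69·u·n + 12·u·b - 18·u + 56·n^2 - 32·n·b + 48·n = 6·u·(3·u - 8·n) + (-7·n + 4·b - 6)·(3·u - 8·n); both groups contain (3·u - 8·n), giving (6·u - 7·n + 4·b - 6)·(3·u - 8·n).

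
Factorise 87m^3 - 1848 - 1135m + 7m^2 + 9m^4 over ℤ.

Among the possible rational roots, m = 11/3 is a root, giving the factor (3m - 11) and quotient 3m^3 + 40m^2 + 149m + 168.
Next, m = -3 is a root, so (m + 3) is a factor; dividing leaves 3m^2 + 31m + 56.
The remaining quadratic factors as (3m + 7)(m + 8).

(3m + 7)(3m - 11)(m + 3)(m + 8)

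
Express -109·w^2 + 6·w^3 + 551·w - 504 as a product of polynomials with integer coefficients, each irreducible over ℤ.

Trying the rational-root candidates, w = 7/6 is a root, so (6·w - 7) divides it; the quotient is w^2 - 17·w + 72.
The remaining quadratic factors as (w - 9)(w - 8).

(6·w - 7)·(w - 8)·(w - 9)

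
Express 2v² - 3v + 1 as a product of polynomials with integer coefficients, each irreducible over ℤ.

(2v - 1)(v - 1)

Need a pair with product 2·1 = 2 and sum -3: that's -2 and -1.
Split the middle term: 2v² - 2v - v + 1 = 2v(v - 1) - (v - 1).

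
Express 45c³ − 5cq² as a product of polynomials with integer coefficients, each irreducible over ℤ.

Pull out the common factor 5c; 9c² − q² is a difference of squares.

5c(3c + q)(3c − q)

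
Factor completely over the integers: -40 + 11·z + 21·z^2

Need a pair with product 21·(-40) = -840 and sum 11: that's 35 and -24.
Split the middle term: 21·z^2 + 35·z - 24·z - 40 = 7·z·(3·z + 5) - 8·(3·z + 5).

(3·z + 5)·(7·z - 8)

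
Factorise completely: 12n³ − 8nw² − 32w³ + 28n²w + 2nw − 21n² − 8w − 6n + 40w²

Group: 3n(4n² + 4nw − 7n − 8w² + 10w − 2) + 4w(4n² + 4nw − 7n − 8w² + 10w − 2); both groups contain (4n² + 4nw − 7n − 8w² + 10w − 2), so (3n + 4w) is a factor with cofactor 4n² + 4nw − 7n − 8w² + 10w − 2.
The cofactor groups again: 4n² + 4nw − 7n − 8w² + 10w − 2 = n(4n − 4w + 1) + (2w − 2)(4n − 4w + 1); both groups contain (4n − 4w + 1), giving (n + 2w − 2)(4n − 4w + 1).

(3n + 4w)(4n − 4w + 1)(n + 2w − 2)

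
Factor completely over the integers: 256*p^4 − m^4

(4*p)⁴ − (m)⁴ = ((4*p)² − (m)²)((4*p)² + (m)²); the first factor splits again, the second (16*p^2 + m^2) is irreducible.

(4*p − m)*(4*p + m)*(16*p^2 + m^2)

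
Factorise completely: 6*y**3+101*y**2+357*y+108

Testing divisors of the constant over divisors of the leading coefficient, y = -1/3 is a root, so (3*y+1) divides it; the quotient is 2*y**2+33*y+108.
The remaining quadratic factors as (y+12)(2*y+9).

(2*y+9)*(3*y+1)*(y+12)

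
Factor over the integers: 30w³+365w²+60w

Pull out the common factor 5w, then factor the remaining trinomial.

5w(6w+1)(w+12)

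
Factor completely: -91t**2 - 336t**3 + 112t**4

Pull out the common factor 7t**2, then factor the remaining trinomial.

7t**2(4t + 1)(4t - 13)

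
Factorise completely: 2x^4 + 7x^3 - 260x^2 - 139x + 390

(2x + 3)(x + 13)(x - 1)(x - 10)

Trying the rational-root candidates, x = 1 is a root, so (x - 1) is a factor; dividing leaves 2x^3 + 9x^2 - 251x - 390.
Continuing, x = -3/2 is a root, so (2x + 3) is a factor; dividing leaves x^2 + 3x - 130.
The remaining quadratic factors as (x + 13)(x - 10).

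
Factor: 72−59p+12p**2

Need a pair with product 12·72 = 864 and sum −59: that's −27 and −32.
Split the middle term: 12p**2−27p − 32p+72 = 3p(4p−9) − 8(4p−9).

(3p−8)(4p−9)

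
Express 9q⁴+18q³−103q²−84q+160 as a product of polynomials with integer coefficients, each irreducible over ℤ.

Trying the rational-root candidates, q = −4 is a root, so (q+4) is a factor; dividing leaves 9q³−18q²−31q+40.
Continuing, q = 1 is a root, giving the factor (q−1) and quotient 9q²−9q−40.
The remaining quadratic factors as (3q+5)(3q−8).

(3q+5)(3q−8)(q+4)(q−1)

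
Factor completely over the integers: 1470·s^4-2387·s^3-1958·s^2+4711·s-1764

(5·s+7)·(6·s-7)·(7·s-4)·(7·s-9)

Trying the rational-root candidates, s = -7/5 is a root, giving the factor (5·s+7) and quotient 294·s^3-889·s^2+853·s-252.
Then s = 7/6 is a root, so (6·s-7) divides it; the quotient is 49·s^2-91·s+36.
The remaining quadratic factors as (7·s-4)(7·s-9).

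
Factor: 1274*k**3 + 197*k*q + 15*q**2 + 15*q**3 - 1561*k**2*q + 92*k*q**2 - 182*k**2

(13*k - 15*q)*(14*k + q)*(7*k - q - 1)

Group: 13*k*(98*k**2 - 7*k*q - 14*k - q**2 - q) - 15*q*(98*k**2 - 7*k*q - 14*k - q**2 - q); both groups contain (98*k**2 - 7*k*q - 14*k - q**2 - q), so (13*k - 15*q) is a factor with cofactor 98*k**2 - 7*k*q - 14*k - q**2 - q.
The cofactor groups again: 98*k**2 - 7*k*q - 14*k - q**2 - q = 7*k*(14*k + q) + (-q - 1)*(14*k + q); both groups contain (14*k + q), giving (7*k - q - 1)*(14*k + q).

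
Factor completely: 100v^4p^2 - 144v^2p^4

Factor out 4v^2p^2, leaving 25v^2 - 36p^2, which is a difference of two squares.

4p^2v^2(5v - 6p)(5v + 6p)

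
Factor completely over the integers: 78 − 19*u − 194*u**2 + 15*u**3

(3*u + 2)*(5*u − 3)*(u − 13)

Among the possible rational roots, u = 13 is a root, so (u − 13) is a factor; dividing leaves 15*u**2 + u − 6.
The remaining quadratic factors as (5*u − 3)(3*u + 2).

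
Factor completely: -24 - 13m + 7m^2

Need a pair with product 7·(-24) = -168 and sum -13: that's 8 and -21.
Split the middle term: 7m^2 + 8m - 21m - 24 = m(7m + 8) - 3(7m + 8).

(7m + 8)(m - 3)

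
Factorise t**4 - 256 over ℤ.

Write as (t**2)² − (16)², then factor t**2 - 16 once more.

(t + 4)(t - 4)(t**2 + 16)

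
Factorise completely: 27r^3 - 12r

3r(3r + 2)(3r - 2)

Every term has a factor of 3r. Then 9r^2 - 4 = (3r)² − (2)².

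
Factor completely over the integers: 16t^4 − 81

Write as (4t^2)² − (9)², then factor 4t^2 − 9 once more.

(2t + 3)(2t − 3)(4t^2 + 9)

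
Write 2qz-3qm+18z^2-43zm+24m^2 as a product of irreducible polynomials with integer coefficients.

Group: 2z(q+9z-8m) - 3m(q+9z-8m); both groups contain (q+9z-8m).

(2z-3m)(q+9z-8m)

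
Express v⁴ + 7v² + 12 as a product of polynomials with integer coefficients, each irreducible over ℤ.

(v² + 3)(v² + 4)

Substitute u = v² to get a quadratic in u, then factor.
v² + 4 is irreducible over ℤ (sum of squares).
v² + 3 is irreducible over ℤ (always positive, so no real roots).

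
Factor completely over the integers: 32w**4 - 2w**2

Pull out the common factor 2w**2; 16w**2 - 1 is a difference of squares.

2w**2(4w + 1)(4w - 1)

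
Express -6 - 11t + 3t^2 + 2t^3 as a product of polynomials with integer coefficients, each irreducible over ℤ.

(2t + 1)(t + 3)(t - 2)

Testing divisors of the constant over divisors of the leading coefficient, t = -1/2 is a root, so (2t + 1) is a factor; dividing leaves t^2 + t - 6.
The remaining quadratic factors as (t - 2)(t + 3).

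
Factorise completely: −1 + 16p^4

Difference of squares twice: with A = 2p and B = 1, A⁴ − B⁴ = (A² − B²)(A² + B²), and A² − B² factors again.

(2p + 1)(2p − 1)(4p^2 + 1)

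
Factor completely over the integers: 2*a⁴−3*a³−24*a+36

(2*a−3)*(a³−12)

Group as (2*a⁴−24*a) + (−3*a³+36) = 2*a*(a³−12) − 3*(a³−12).
Both groups share the factor (a³−12).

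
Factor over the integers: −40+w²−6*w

Two integers with product −40 and sum −6 are −10 and 4.

(w+4)*(w−10)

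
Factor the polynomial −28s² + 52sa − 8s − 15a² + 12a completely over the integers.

Group: −2s(14s − 5a + 4) + 3a(14s − 5a + 4); both groups contain (14s − 5a + 4).

−(2s − 3a)(14s − 5a + 4)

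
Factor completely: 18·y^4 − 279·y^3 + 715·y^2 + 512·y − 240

Among the possible rational roots, y = 4 is a root, so (y − 4) is a factor; dividing leaves 18·y^3 − 207·y^2 − 113·y + 60.
Continuing, y = −5/6 is a root, so (6·y + 5) is a factor; dividing leaves 3·y^2 − 37·y + 12.
The remaining quadratic factors as (3·y − 1)(y − 12).

(3·y − 1)·(6·y + 5)·(y − 12)·(y − 4)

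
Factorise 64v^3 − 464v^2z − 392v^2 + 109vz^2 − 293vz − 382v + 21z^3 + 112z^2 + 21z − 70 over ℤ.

Group: v(64v^2 − 16vz + 56v − 3z^2 − 13z + 10) + (−7z − 7)(64v^2 − 16vz + 56v − 3z^2 − 13z + 10); both groups contain (64v^2 − 16vz + 56v − 3z^2 − 13z + 10), so (v − 7z − 7) is a factor with cofactor 64v^2 − 16vz + 56v − 3z^2 − 13z + 10.
The cofactor groups again: 64v^2 − 16vz + 56v − 3z^2 − 13z + 10 = 8v(8v − 3z + 2) + (z + 5)(8v − 3z + 2); both groups contain (8v − 3z + 2), giving (8v + z + 5)(8v − 3z + 2).

(8v + z + 5)(8v − 3z + 2)(v − 7z − 7)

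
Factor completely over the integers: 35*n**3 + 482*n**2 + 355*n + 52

(5*n + 1)*(7*n + 4)*(n + 13)

By the rational root theorem, n = -4/7 is a root, so (7*n + 4) divides it; the quotient is 5*n**2 + 66*n + 13.
The remaining quadratic factors as (5*n + 1)(n + 13).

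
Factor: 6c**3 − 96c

6c(c + 4)(c − 4)

Every term has a factor of 6c. Then c**2 − 16 = (c)² − (4)².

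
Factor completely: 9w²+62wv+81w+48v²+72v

Group: 9w(w+6v+9) + 8v(w+6v+9); both groups contain (w+6v+9).

(w+6v+9)(9w+8v)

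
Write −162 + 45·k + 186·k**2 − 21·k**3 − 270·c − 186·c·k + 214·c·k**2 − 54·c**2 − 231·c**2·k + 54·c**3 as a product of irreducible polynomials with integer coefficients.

(6·c − 7·k + 6)·(9·c − k + 9)·(c − 3·k − 3)

Group: c·(54·c**2 − 69·c·k + 108·c + 7·k**2 − 69·k + 54) + (−3·k − 3)·(54·c**2 − 69·c·k + 108·c + 7·k**2 − 69·k + 54); both groups contain (54·c**2 − 69·c·k + 108·c + 7·k**2 − 69·k + 54), so (c − 3·k − 3) is a factor with cofactor 54·c**2 − 69·c·k + 108·c + 7·k**2 − 69·k + 54.
The cofactor groups again: 54·c**2 − 69·c·k + 108·c + 7·k**2 − 69·k + 54 = 9·c·(6·c − 7·k + 6) + (−k + 9)·(6·c − 7·k + 6); both groups contain (6·c − 7·k + 6), giving (9·c − k + 9)·(6·c − 7·k + 6).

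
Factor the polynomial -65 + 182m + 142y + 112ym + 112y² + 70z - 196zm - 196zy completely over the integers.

Group: -14z(14y + 14m - 5) + (8y + 13)(14y + 14m - 5); both groups contain (14y + 14m - 5).

-(14z - 8y - 13)(14y + 14m - 5)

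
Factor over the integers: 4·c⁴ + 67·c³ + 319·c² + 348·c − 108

(4·c − 1)·(c + 2)·(c + 6)·(c + 9)

Trying the rational-root candidates, c = 1/4 is a root, giving the factor (4·c − 1) and quotient c³ + 17·c² + 84·c + 108.
Continuing, c = −2 is a root, so (c + 2) divides it; the quotient is c² + 15·c + 54.
The remaining quadratic factors as (c + 6)(c + 9).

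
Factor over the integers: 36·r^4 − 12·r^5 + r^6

r^4·(r − 6)^2

Factor out r^4 first: what remains is r^2 − 12·r + 36.
Recognize a perfect-square trinomial with the parts 6 and r.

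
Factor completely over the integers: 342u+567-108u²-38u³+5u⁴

By the rational root theorem, u = 9 is a root, so (u-9) divides it; the quotient is 5u³+7u²-45u-63.
Then u = -3 is a root, so (u+3) is a factor; dividing leaves 5u²-8u-21.
The remaining quadratic factors as (5u+7)(u-3).

(5u+7)(u+3)(u-3)(u-9)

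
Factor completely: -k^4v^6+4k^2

-k^2(kv^3+2)(kv^3-2)

Pull out the common factor k^2, leaving -k^2v^6+4.
Recognize a difference of squares with the parts 2 and kv^3.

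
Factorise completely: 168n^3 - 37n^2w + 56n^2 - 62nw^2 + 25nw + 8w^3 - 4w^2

(3n - 2w + 1)(7n + 4w)(8n - w)

Group: 8n(21n^2 - 2nw + 7n - 8w^2 + 4w) - w(21n^2 - 2nw + 7n - 8w^2 + 4w); both groups contain (21n^2 - 2nw + 7n - 8w^2 + 4w), so (8n - w) is a factor with cofactor 21n^2 - 2nw + 7n - 8w^2 + 4w.
The cofactor groups again: 21n^2 - 2nw + 7n - 8w^2 + 4w = 7n(3n - 2w + 1) + 4w(3n - 2w + 1); both groups contain (3n - 2w + 1), giving (7n + 4w)(3n - 2w + 1).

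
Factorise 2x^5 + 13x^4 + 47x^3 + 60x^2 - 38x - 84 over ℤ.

Testing divisors of the constant over divisors of the leading coefficient, x = -3/2 is a root, giving the factor (2x + 3) and quotient x^4 + 5x^3 + 16x^2 + 6x - 28.
Then x = 1 is a root, giving the factor (x - 1) and quotient x^3 + 6x^2 + 22x + 28.
Then x = -2 is a root, so (x + 2) divides it; the quotient is x^2 + 4x + 14.
The quadratic x^2 + 4x + 14 has discriminant -40 < 0 and is irreducible over ℤ.

(2x + 3)(x + 2)(x - 1)(x^2 + 4x + 14)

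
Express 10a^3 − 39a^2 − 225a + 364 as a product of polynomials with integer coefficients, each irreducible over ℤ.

By the rational root theorem, a = 13/2 is a root, so (2a − 13) is a factor; dividing leaves 5a^2 + 13a − 28.
The remaining quadratic factors as (a + 4)(5a − 7).

(2a − 13)(5a − 7)(a + 4)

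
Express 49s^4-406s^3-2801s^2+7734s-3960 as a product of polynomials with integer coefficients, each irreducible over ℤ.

Testing divisors of the constant over divisors of the leading coefficient, s = -6 is a root, giving the factor (s+6) and quotient 49s^3-700s^2+1399s-660.
Continuing, s = 12 is a root, so (s-12) is a factor; dividing leaves 49s^2-112s+55.
The remaining quadratic factors as (7s-11)(7s-5).

(7s-11)(7s-5)(s+6)(s-12)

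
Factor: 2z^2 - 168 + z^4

(z^2 + 14)(z^2 - 12)

Substitute u = z^2 to get a quadratic in u, then factor.
z^2 + 14 is irreducible over ℤ (always positive, so no real roots).
z^2 - 12 is irreducible over ℤ (12 is not a perfect square).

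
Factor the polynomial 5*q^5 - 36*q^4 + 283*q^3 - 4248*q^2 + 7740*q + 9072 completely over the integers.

Trying the rational-root candidates, q = -4/5 is a root, so (5*q + 4) divides it; the quotient is q^4 - 8*q^3 + 63*q^2 - 900*q + 2268.
Next, q = 9 is a root, so (q - 9) is a factor; dividing leaves q^3 + q^2 + 72*q - 252.
Continuing, q = 3 is a root, giving the factor (q - 3) and quotient q^2 + 4*q + 84.
The quadratic q^2 + 4*q + 84 has discriminant -320 < 0 and is irreducible over ℤ.

(5*q + 4)*(q - 3)*(q - 9)*(q^2 + 4*q + 84)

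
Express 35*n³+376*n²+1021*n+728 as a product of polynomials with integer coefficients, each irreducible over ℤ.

Among the possible rational roots, n = −13/5 is a root, so (5*n+13) divides it; the quotient is 7*n²+57*n+56.
The remaining quadratic factors as (n+7)(7*n+8).

(5*n+13)*(7*n+8)*(n+7)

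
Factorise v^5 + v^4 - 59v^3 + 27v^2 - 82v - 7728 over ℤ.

(v + 6)(v + 7)(v - 8)(v^2 - 4v + 23)

Trying the rational-root candidates, v = -6 is a root, giving the factor (v + 6) and quotient v^4 - 5v^3 - 29v^2 + 201v - 1288.
Then v = 8 is a root, so (v - 8) is a factor; dividing leaves v^3 + 3v^2 - 5v + 161.
Next, v = -7 is a root, so (v + 7) is a factor; dividing leaves v^2 - 4v + 23.
The quadratic v^2 - 4v + 23 has discriminant -76 < 0 and is irreducible over ℤ.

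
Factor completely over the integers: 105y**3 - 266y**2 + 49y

Pull out the common factor 7y, then factor the remaining trinomial.

7y(3y - 7)(5y - 1)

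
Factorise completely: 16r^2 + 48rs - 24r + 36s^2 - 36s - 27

Group: 4r(4r + 6s - 9) + (6s + 3)(4r + 6s - 9); both groups contain (4r + 6s - 9).

(4r + 6s + 3)(4r + 6s - 9)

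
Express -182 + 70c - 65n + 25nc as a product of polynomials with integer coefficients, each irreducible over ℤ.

(5c - 13)(5n + 14)

Group as (25nc - 65n) + (70c - 182) = 5n(5c - 13) + 14(5c - 13).
Both groups share the factor (5c - 13).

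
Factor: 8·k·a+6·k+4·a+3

(2·k+1)·(4·a+3)

Group as (8·k·a+6·k) + (4·a+3) = 2·k·(4·a+3) + (4·a+3).
Both groups share the factor (4·a+3).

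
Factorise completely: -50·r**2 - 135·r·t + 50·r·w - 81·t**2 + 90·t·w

-(10·r + 9·t - 10·w)·(5·r + 9·t)

Group: -5·r·(10·r + 9·t - 10·w) - 9·t·(10·r + 9·t - 10·w); both groups contain (10·r + 9·t - 10·w).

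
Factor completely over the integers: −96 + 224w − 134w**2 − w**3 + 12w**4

Testing divisors of the constant over divisors of the leading coefficient, w = −4 is a root, giving the factor (w + 4) and quotient 12w**3 − 49w**2 + 62w − 24.
Then w = 2 is a root, so (w − 2) is a factor; dividing leaves 12w**2 − 25w + 12.
The remaining quadratic factors as (4w − 3)(3w − 4).

(3w − 4)(4w − 3)(w + 4)(w − 2)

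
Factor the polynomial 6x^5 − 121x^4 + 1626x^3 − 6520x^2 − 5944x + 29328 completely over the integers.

Among the possible rational roots, x = 13/6 is a root, so (6x − 13) divides it; the quotient is x^4 − 18x^3 + 232x^2 − 584x − 2256.
Next, x = −2 is a root, so (x + 2) divides it; the quotient is x^3 − 20x^2 + 272x − 1128.
Continuing, x = 6 is a root, so (x − 6) divides it; the quotient is x^2 − 14x + 188.
The quadratic x^2 − 14x + 188 has discriminant −556 < 0 and is irreducible over ℤ.

(6x − 13)(x + 2)(x − 6)(x^2 − 14x + 188)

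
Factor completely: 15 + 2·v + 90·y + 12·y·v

(2·v + 15)·(6·y + 1)

Group as (12·y·v + 90·y) + (2·v + 15) = 6·y·(2·v + 15) + (2·v + 15).
Both groups share the factor (2·v + 15).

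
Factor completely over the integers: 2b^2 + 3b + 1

Need a pair with product 2·1 = 2 and sum 3: that's 2 and 1.
Split the middle term: 2b^2 + 2b + b + 1 = 2b(b + 1) + (b + 1).

(2b + 1)(b + 1)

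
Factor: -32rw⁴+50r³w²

Factor out 2rw², leaving 25r²-16w², which is a difference of two squares.

2rw²(5r+4w)(5r-4w)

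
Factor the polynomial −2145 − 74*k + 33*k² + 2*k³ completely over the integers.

Trying the rational-root candidates, k = −11 is a root, so (k + 11) is a factor; dividing leaves 2*k² + 11*k − 195.
The remaining quadratic factors as (2*k − 15)(k + 13).

(2*k − 15)*(k + 11)*(k + 13)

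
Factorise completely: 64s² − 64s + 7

(8s − 1)(8s − 7)

Need a pair with product 64·7 = 448 and sum −64: that's −56 and −8.
Split the middle term: 64s² − 56s − 8s + 7 = 8s(8s − 7) − (8s − 7).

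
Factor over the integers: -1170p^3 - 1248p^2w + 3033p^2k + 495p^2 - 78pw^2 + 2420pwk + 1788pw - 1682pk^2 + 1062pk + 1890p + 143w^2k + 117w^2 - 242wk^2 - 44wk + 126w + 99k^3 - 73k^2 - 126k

Group: 6p(-195p^2 - 208pw + 148pk - 210p - 13w^2 + 22wk - 14w - 9k^2 + 14k) + (-11k - 9)(-195p^2 - 208pw + 148pk - 210p - 13w^2 + 22wk - 14w - 9k^2 + 14k); both groups contain (-195p^2 - 208pw + 148pk - 210p - 13w^2 + 22wk - 14w - 9k^2 + 14k), so (6p - 11k - 9) is a factor with cofactor -195p^2 - 208pw + 148pk - 210p - 13w^2 + 22wk - 14w - 9k^2 + 14k.
The cofactor groups again: -195p^2 - 208pw + 148pk - 210p - 13w^2 + 22wk - 14w - 9k^2 + 14k = -13p(15p + w - k) + (-13w + 9k - 14)(15p + w - k); both groups contain (15p + w - k), giving -(13p + 13w - 9k + 14)(15p + w - k).

-(6p - 11k - 9)(13p + 13w - 9k + 14)(15p + w - k)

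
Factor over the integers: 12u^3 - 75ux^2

Pull out the common factor 3u; 4u^2 - 25x^2 is a difference of squares.

3u(2u + 5x)(2u - 5x)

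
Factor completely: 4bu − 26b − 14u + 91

Group as (4bu − 26b) + (−14u + 91) = 2b(2u − 13) − 7(2u − 13).
Both groups share the factor (2u − 13).

(2b − 7)(2u − 13)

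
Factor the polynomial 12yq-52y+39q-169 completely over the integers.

(3q-13)(4y+13)

Group as (12yq-52y) + (39q-169) = 4y(3q-13) + 13(3q-13).
Both groups share the factor (3q-13).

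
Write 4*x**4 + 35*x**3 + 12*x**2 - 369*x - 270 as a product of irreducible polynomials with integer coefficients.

Testing divisors of the constant over divisors of the leading coefficient, x = -3/4 is a root, giving the factor (4*x + 3) and quotient x**3 + 8*x**2 - 3*x - 90.
Continuing, x = -5 is a root, giving the factor (x + 5) and quotient x**2 + 3*x - 18.
The remaining quadratic factors as (x + 6)(x - 3).

(4*x + 3)*(x + 5)*(x + 6)*(x - 3)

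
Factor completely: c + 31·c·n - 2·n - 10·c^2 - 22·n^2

Group: -c·(10·c - 11·n - 1) + 2·n·(10·c - 11·n - 1); both groups contain (10·c - 11·n - 1).

-(10·c - 11·n - 1)·(c - 2·n)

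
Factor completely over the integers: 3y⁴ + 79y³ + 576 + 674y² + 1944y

(3y + 1)(y + 12)(y + 6)(y + 8)

Testing divisors of the constant over divisors of the leading coefficient, y = -1/3 is a root, giving the factor (3y + 1) and quotient y³ + 26y² + 216y + 576.
Then y = -12 is a root, so (y + 12) is a factor; dividing leaves y² + 14y + 48.
The remaining quadratic factors as (y + 8)(y + 6).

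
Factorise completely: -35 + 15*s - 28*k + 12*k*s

(3*s - 7)*(4*k + 5)

Group as (12*k*s - 28*k) + (15*s - 35) = 4*k*(3*s - 7) + 5*(3*s - 7).
Both groups share the factor (3*s - 7).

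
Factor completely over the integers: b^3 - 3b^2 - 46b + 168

Among the possible rational roots, b = 4 is a root, giving the factor (b - 4) and quotient b^2 + b - 42.
The remaining quadratic factors as (b - 6)(b + 7).

(b + 7)(b - 4)(b - 6)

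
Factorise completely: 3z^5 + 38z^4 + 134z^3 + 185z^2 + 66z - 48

(3z - 1)(z + 2)(z + 8)(z^2 + 3z + 3)

Testing divisors of the constant over divisors of the leading coefficient, z = -8 is a root, so (z + 8) is a factor; dividing leaves 3z^4 + 14z^3 + 22z^2 + 9z - 6.
Then z = -2 is a root, giving the factor (z + 2) and quotient 3z^3 + 8z^2 + 6z - 3.
Next, z = 1/3 is a root, so (3z - 1) divides it; the quotient is z^2 + 3z + 3.
The quadratic z^2 + 3z + 3 has discriminant -3 < 0 and is irreducible over ℤ.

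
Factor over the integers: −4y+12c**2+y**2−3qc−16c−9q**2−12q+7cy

Group: −3q(3q−3c−y+4) + (−4c−y)(3q−3c−y+4); both groups contain (3q−3c−y+4).

−(3q−3c−y+4)(3q+4c+y)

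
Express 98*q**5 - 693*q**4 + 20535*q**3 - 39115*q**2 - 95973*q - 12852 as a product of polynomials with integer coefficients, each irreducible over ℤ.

Testing divisors of the constant over divisors of the leading coefficient, q = 7/2 is a root, giving the factor (2*q - 7) and quotient 49*q**4 - 175*q**3 + 9655*q**2 + 14235*q + 1836.
Continuing, q = -1/7 is a root, so (7*q + 1) divides it; the quotient is 7*q**3 - 26*q**2 + 1383*q + 1836.
Continuing, q = -9/7 is a root, so (7*q + 9) is a factor; dividing leaves q**2 - 5*q + 204.
The quadratic q**2 - 5*q + 204 has discriminant -791 < 0 and is irreducible over ℤ.

(2*q - 7)*(7*q + 1)*(7*q + 9)*(q**2 - 5*q + 204)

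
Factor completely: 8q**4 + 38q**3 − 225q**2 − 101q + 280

(2q − 7)(4q + 5)(q + 8)(q − 1)

Testing divisors of the constant over divisors of the leading coefficient, q = −5/4 is a root, so (4q + 5) divides it; the quotient is 2q**3 + 7q**2 − 65q + 56.
Next, q = −8 is a root, so (q + 8) is a factor; dividing leaves 2q**2 − 9q + 7.
The remaining quadratic factors as (q − 1)(2q − 7).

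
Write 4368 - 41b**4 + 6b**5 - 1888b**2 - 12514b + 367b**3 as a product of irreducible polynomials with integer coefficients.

(2b + 7)(3b - 1)(b - 8)(b**2 - 2b + 78)

Testing divisors of the constant over divisors of the leading coefficient, b = 1/3 is a root, so (3b - 1) is a factor; dividing leaves 2b**4 - 13b**3 + 118b**2 - 590b - 4368.
Next, b = 8 is a root, so (b - 8) divides it; the quotient is 2b**3 + 3b**2 + 142b + 546.
Then b = -7/2 is a root, so (2b + 7) is a factor; dividing leaves b**2 - 2b + 78.
The quadratic b**2 - 2b + 78 has discriminant -308 < 0 and is irreducible over ℤ.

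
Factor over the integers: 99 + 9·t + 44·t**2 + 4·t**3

Group as (4·t**3 + 9·t) + (44·t**2 + 99) = t·(4·t**2 + 9) + 11·(4·t**2 + 9).
Both groups share the factor (4·t**2 + 9).

(t + 11)·(4·t**2 + 9)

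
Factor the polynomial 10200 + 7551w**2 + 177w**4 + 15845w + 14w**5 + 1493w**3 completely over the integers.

Trying the rational-root candidates, w = -5/2 is a root, so (2w + 5) divides it; the quotient is 7w**4 + 71w**3 + 569w**2 + 2353w + 2040.
Then w = -8/7 is a root, so (7w + 8) is a factor; dividing leaves w**3 + 9w**2 + 71w + 255.
Continuing, w = -5 is a root, so (w + 5) divides it; the quotient is w**2 + 4w + 51.
The quadratic w**2 + 4w + 51 has discriminant -188 < 0 and is irreducible over ℤ.

(2w + 5)(7w + 8)(w + 5)(w**2 + 4w + 51)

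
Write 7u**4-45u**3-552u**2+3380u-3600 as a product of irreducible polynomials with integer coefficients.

(7u-10)(u+9)(u-10)(u-4)

Testing divisors of the constant over divisors of the leading coefficient, u = 10 is a root, giving the factor (u-10) and quotient 7u**3+25u**2-302u+360.
Next, u = -9 is a root, giving the factor (u+9) and quotient 7u**2-38u+40.
The remaining quadratic factors as (7u-10)(u-4).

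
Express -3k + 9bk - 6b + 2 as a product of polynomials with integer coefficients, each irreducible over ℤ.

Group as (9bk - 6b) + (-3k + 2) = 3b(3k - 2) - (3k - 2).
Both groups share the factor (3k - 2).

(3b - 1)(3k - 2)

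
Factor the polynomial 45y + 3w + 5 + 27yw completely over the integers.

Group as (27yw + 45y) + (3w + 5) = 9y(3w + 5) + (3w + 5).
Both groups share the factor (3w + 5).

(3w + 5)(9y + 1)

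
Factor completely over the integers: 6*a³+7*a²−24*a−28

Group as (6*a³−24*a) + (7*a²−28) = 6*a*(a²−4) + 7*(a²−4).
Both groups share the factor (a²−4).

(6*a+7)*(a+2)*(a−2)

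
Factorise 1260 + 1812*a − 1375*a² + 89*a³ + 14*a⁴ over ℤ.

Trying the rational-root candidates, a = 6 is a root, giving the factor (a − 6) and quotient 14*a³ + 173*a² − 337*a − 210.
Then a = −14 is a root, so (a + 14) divides it; the quotient is 14*a² − 23*a − 15.
The remaining quadratic factors as (7*a − 15)(2*a + 1).

(2*a + 1)*(7*a − 15)*(a + 14)*(a − 6)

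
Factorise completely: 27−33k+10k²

(2k−3)(5k−9)

Need a pair with product 10·27 = 270 and sum −33: that's −18 and −15.
Split the middle term: 10k²−18k − 15k+27 = 2k(5k−9) − 3(5k−9).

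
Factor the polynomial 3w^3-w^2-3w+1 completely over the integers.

(3w-1)(w+1)(w-1)

Trying the rational-root candidates, w = -1 is a root, so (w+1) is a factor; dividing leaves 3w^2-4w+1.
The remaining quadratic factors as (w-1)(3w-1).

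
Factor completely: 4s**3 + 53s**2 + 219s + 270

Trying the rational-root candidates, s = -6 is a root, so (s + 6) is a factor; dividing leaves 4s**2 + 29s + 45.
The remaining quadratic factors as (4s + 9)(s + 5).

(4s + 9)(s + 5)(s + 6)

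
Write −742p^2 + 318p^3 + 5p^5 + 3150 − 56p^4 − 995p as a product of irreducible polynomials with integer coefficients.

(5p + 9)(p − 2)(p − 5)(p^2 − 6p + 35)

Trying the rational-root candidates, p = −9/5 is a root, so (5p + 9) divides it; the quotient is p^4 − 13p^3 + 87p^2 − 305p + 350.
Next, p = 2 is a root, giving the factor (p − 2) and quotient p^3 − 11p^2 + 65p − 175.
Next, p = 5 is a root, giving the factor (p − 5) and quotient p^2 − 6p + 35.
The quadratic p^2 − 6p + 35 has discriminant −104 < 0 and is irreducible over ℤ.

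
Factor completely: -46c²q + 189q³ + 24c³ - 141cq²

(4c + 9q)(6c - 7q)(c - 3q)

Group: 4c(6c² - 25cq + 21q²) + 9q(6c² - 25cq + 21q²); both groups contain (6c² - 25cq + 21q²), so (4c + 9q) is a factor with cofactor 6c² - 25cq + 21q².
The cofactor groups again: 6c² - 25cq + 21q² = c(6c - 7q) - 3q(6c - 7q); both groups contain (6c - 7q), giving (c - 3q)(6c - 7q).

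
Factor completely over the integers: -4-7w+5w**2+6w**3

By the rational root theorem, w = 1 is a root, giving the factor (w-1) and quotient 6w**2+11w+4.
The remaining quadratic factors as (2w+1)(3w+4).

(2w+1)(3w+4)(w-1)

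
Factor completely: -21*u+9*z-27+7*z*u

Group as (7*z*u+9*z) + (-21*u-27) = z*(7*u+9) - 3*(7*u+9).
Both groups share the factor (7*u+9).

(7*u+9)*(z-3)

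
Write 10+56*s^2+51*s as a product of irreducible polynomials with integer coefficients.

(7*s+2)*(8*s+5)

Need a pair with product 56·10 = 560 and sum 51: that's 16 and 35.
Split the middle term: 56*s^2+16*s + 35*s+10 = 8*s*(7*s+2) + 5*(7*s+2).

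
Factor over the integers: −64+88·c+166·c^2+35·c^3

Among the possible rational roots, c = 2/5 is a root, so (5·c−2) is a factor; dividing leaves 7·c^2+36·c+32.
The remaining quadratic factors as (7·c+8)(c+4).

(5·c−2)·(7·c+8)·(c+4)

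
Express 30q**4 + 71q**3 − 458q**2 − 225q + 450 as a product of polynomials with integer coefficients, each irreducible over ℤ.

Trying the rational-root candidates, q = 3 is a root, so (q − 3) is a factor; dividing leaves 30q**3 + 161q**2 + 25q − 150.
Then q = 5/6 is a root, so (6q − 5) divides it; the quotient is 5q**2 + 31q + 30.
The remaining quadratic factors as (q + 5)(5q + 6).

(5q + 6)(6q − 5)(q + 5)(q − 3)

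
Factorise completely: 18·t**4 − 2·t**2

Pull out the common factor 2·t**2; 9·t**2 − 1 is a difference of squares.

2·t**2·(3·t + 1)·(3·t − 1)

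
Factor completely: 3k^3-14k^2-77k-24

(3k+1)(k+3)(k-8)

Testing divisors of the constant over divisors of the leading coefficient, k = -1/3 is a root, so (3k+1) divides it; the quotient is k^2-5k-24.
The remaining quadratic factors as (k+3)(k-8).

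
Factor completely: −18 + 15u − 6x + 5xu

(5u − 6)(x + 3)

Group as (5xu − 6x) + (15u − 18) = x(5u − 6) + 3(5u − 6).
Both groups share the factor (5u − 6).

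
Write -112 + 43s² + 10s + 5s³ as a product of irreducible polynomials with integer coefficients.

(5s - 7)(s + 2)(s + 8)

Among the possible rational roots, s = 7/5 is a root, giving the factor (5s - 7) and quotient s² + 10s + 16.
The remaining quadratic factors as (s + 2)(s + 8).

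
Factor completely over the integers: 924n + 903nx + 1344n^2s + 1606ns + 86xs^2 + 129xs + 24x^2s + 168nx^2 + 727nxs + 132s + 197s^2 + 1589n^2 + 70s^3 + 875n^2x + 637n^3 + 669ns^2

(13n + 3x + 7s + 12)(7n + 8x + 10s + 11)(7n + s)

Group: 7n(91n^2 + 21nx + 62ns + 84n + 3xs + 7s^2 + 12s) + (8x + 10s + 11)(91n^2 + 21nx + 62ns + 84n + 3xs + 7s^2 + 12s); both groups contain (91n^2 + 21nx + 62ns + 84n + 3xs + 7s^2 + 12s), so (7n + 8x + 10s + 11) is a factor with cofactor 91n^2 + 21nx + 62ns + 84n + 3xs + 7s^2 + 12s.
The cofactor groups again: 91n^2 + 21nx + 62ns + 84n + 3xs + 7s^2 + 12s = 7n(13n + 3x + 7s + 12) + s(13n + 3x + 7s + 12); both groups contain (13n + 3x + 7s + 12), giving (7n + s)(13n + 3x + 7s + 12).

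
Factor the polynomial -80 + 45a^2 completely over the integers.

5(3a + 4)(3a - 4)

Factor out 5, leaving 9a^2 - 16, which is a difference of two squares.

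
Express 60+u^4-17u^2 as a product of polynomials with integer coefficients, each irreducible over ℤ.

Substitute w = u^2 to get a quadratic in w, then factor.
u^2-12 is irreducible over ℤ (12 is not a perfect square).
u^2-5 is irreducible over ℤ (5 is not a perfect square).

(u^2-12)(u^2-5)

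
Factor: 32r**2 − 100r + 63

(4r − 9)(8r − 7)

Need a pair with product 32·63 = 2016 and sum −100: that's −28 and −72.
Split the middle term: 32r**2 − 28r − 72r + 63 = 4r(8r − 7) − 9(8r − 7).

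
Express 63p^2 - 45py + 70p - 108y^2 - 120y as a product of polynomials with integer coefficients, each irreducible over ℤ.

(7p - 12y)(9p + 9y + 10)

Group: 7p(9p + 9y + 10) - 12y(9p + 9y + 10); both groups contain (9p + 9y + 10).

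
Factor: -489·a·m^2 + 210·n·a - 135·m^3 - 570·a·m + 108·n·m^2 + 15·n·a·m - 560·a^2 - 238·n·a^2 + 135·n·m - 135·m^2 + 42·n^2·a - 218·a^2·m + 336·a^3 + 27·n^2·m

Group: n·(42·n·a + 27·n·m - 112·a^2 - 114·a·m - 27·m^2) + (-3·a + 5·m + 5)·(42·n·a + 27·n·m - 112·a^2 - 114·a·m - 27·m^2); both groups contain (42·n·a + 27·n·m - 112·a^2 - 114·a·m - 27·m^2), so (n - 3·a + 5·m + 5) is a factor with cofactor 42·n·a + 27·n·m - 112·a^2 - 114·a·m - 27·m^2.
The cofactor groups again: 42·n·a + 27·n·m - 112·a^2 - 114·a·m - 27·m^2 = 14·a·(3·n - 8·a - 3·m) + 9·m·(3·n - 8·a - 3·m); both groups contain (3·n - 8·a - 3·m), giving (14·a + 9·m)·(3·n - 8·a - 3·m).

(n - 3·a + 5·m + 5)·(3·n - 8·a - 3·m)·(14·a + 9·m)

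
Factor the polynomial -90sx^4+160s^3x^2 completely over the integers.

Pull out the common factor 10sx^2; 16s^2-9x^2 is a difference of squares.

10sx^2(4s+3x)(4s-3x)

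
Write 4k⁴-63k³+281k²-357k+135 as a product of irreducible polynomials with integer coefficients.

(4k-3)(k-1)(k-5)(k-9)

Trying the rational-root candidates, k = 1 is a root, so (k-1) is a factor; dividing leaves 4k³-59k²+222k-135.
Then k = 9 is a root, so (k-9) divides it; the quotient is 4k²-23k+15.
The remaining quadratic factors as (4k-3)(k-5).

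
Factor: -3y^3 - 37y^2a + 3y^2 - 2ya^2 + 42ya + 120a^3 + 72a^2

-(3y - 5a - 3)(y + 12a)(y + 2a)

Group: 3y(-y^2 - 14ya - 24a^2) + (-5a - 3)(-y^2 - 14ya - 24a^2); both groups contain (-y^2 - 14ya - 24a^2), so (3y - 5a - 3) is a factor with cofactor -y^2 - 14ya - 24a^2.
The cofactor groups again: -y^2 - 14ya - 24a^2 = -y(y + 2a) - 12a(y + 2a); both groups contain (y + 2a), giving -(y + 12a)(y + 2a).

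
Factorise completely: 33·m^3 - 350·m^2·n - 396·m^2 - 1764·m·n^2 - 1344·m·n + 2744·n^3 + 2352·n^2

Group: 3·m·(11·m^2 - 168·m·n - 132·m + 196·n^2 + 168·n) + 14·n·(11·m^2 - 168·m·n - 132·m + 196·n^2 + 168·n); both groups contain (11·m^2 - 168·m·n - 132·m + 196·n^2 + 168·n), so (3·m + 14·n) is a factor with cofactor 11·m^2 - 168·m·n - 132·m + 196·n^2 + 168·n.
The cofactor groups again: 11·m^2 - 168·m·n - 132·m + 196·n^2 + 168·n = m·(11·m - 14·n) + (-14·n - 12)·(11·m - 14·n); both groups contain (11·m - 14·n), giving (m - 14·n - 12)·(11·m - 14·n).

(11·m - 14·n)·(3·m + 14·n)·(m - 14·n - 12)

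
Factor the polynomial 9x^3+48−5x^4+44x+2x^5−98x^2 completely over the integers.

Trying the rational-root candidates, x = 4 is a root, so (x−4) is a factor; dividing leaves 2x^4+3x^3+21x^2−14x−12.
Then x = 1 is a root, giving the factor (x−1) and quotient 2x^3+5x^2+26x+12.
Continuing, x = −1/2 is a root, so (2x+1) is a factor; dividing leaves x^2+2x+12.
The quadratic x^2+2x+12 has discriminant −44 < 0 and is irreducible over ℤ.

(2x+1)(x−1)(x−4)(x^2+2x+12)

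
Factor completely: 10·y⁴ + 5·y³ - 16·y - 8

(2·y + 1)·(5·y³ - 8)

Group as (10·y⁴ - 16·y) + (5·y³ - 8) = 2·y·(5·y³ - 8) + (5·y³ - 8).
Both groups share the factor (5·y³ - 8).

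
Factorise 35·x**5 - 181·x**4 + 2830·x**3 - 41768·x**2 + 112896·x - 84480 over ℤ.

By the rational root theorem, x = 8/5 is a root, giving the factor (5·x - 8) and quotient 7·x**4 - 25·x**3 + 526·x**2 - 7512·x + 10560.
Continuing, x = 11/7 is a root, so (7·x - 11) divides it; the quotient is x**3 - 2·x**2 + 72·x - 960.
Next, x = 8 is a root, giving the factor (x - 8) and quotient x**2 + 6·x + 120.
The quadratic x**2 + 6·x + 120 has discriminant -444 < 0 and is irreducible over ℤ.

(5·x - 8)·(7·x - 11)·(x - 8)·(x**2 + 6·x + 120)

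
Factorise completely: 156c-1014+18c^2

6(3c-13)(c+13)

Pull out the common factor 6, then factor the remaining trinomial.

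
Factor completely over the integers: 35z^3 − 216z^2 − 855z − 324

Among the possible rational roots, z = −3/7 is a root, so (7z + 3) divides it; the quotient is 5z^2 − 33z − 108.
The remaining quadratic factors as (z − 9)(5z + 12).

(5z + 12)(7z + 3)(z − 9)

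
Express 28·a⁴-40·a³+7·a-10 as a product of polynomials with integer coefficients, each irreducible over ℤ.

(7·a-10)·(4·a³+1)

Group as (28·a⁴+7·a) + (-40·a³-10) = 7·a·(4·a³+1) - 10·(4·a³+1).
Both groups share the factor (4·a³+1).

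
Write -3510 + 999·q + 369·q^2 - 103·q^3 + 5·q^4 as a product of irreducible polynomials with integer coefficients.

(5·q - 13)·(q + 3)·(q - 15)·(q - 6)

Testing divisors of the constant over divisors of the leading coefficient, q = -3 is a root, so (q + 3) divides it; the quotient is 5·q^3 - 118·q^2 + 723·q - 1170.
Continuing, q = 6 is a root, so (q - 6) is a factor; dividing leaves 5·q^2 - 88·q + 195.
The remaining quadratic factors as (5·q - 13)(q - 15).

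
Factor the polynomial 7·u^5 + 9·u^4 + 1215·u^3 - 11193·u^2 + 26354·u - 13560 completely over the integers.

Trying the rational-root candidates, u = 5/7 is a root, so (7·u - 5) divides it; the quotient is u^4 + 2·u^3 + 175·u^2 - 1474·u + 2712.
Next, u = 3 is a root, so (u - 3) divides it; the quotient is u^3 + 5·u^2 + 190·u - 904.
Then u = 4 is a root, giving the factor (u - 4) and quotient u^2 + 9·u + 226.
The quadratic u^2 + 9·u + 226 has discriminant -823 < 0 and is irreducible over ℤ.

(7·u - 5)·(u - 3)·(u - 4)·(u^2 + 9·u + 226)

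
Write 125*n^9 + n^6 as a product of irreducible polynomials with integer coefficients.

n^6*(5*n + 1)*(25*n^2 − 5*n + 1)

Every term has a factor of n^6; factoring it out leaves 125*n^3 + 1.
Recognize a sum of cubes with the parts 5*n and 1.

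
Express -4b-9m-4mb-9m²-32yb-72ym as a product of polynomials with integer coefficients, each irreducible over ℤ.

Group: -8y(9m+4b) + (-m-1)(9m+4b); both groups contain (9m+4b).

-(9m+4b)(8y+m+1)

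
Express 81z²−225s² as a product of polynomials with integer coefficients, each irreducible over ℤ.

9(3z−5s)(3z+5s)

Every term has a factor of 9. Then 9z²−25s² = (3z)² − (5s)².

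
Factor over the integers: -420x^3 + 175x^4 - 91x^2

Pull out the common factor 7x^2, then factor the remaining trinomial.

7x^2(5x + 1)(5x - 13)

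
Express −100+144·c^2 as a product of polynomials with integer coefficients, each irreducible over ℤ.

4·(6·c+5)·(6·c−5)

Pull out the common factor 4; 36·c^2−25 is a difference of squares.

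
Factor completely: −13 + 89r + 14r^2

(2r + 13)(7r − 1)

Need a pair with product 14·(−13) = −182 and sum 89: that's 91 and −2.
Split the middle term: 14r^2 + 91r − 2r − 13 = 7r(2r + 13) − (2r + 13).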